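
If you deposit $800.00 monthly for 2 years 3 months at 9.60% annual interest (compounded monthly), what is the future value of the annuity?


Future value of an ordinary annuity: FV = PMT × ((1 + r)^n − 1) / r
Monthly rate r = 0.096/12 = 0.008, n = 27
FV = $800.00 × ((1 + 0.096/12)^27 − 1) / (0.096/12)
FV = $800.00 × 30.004526
FV = $24,003.62

FV = PMT × ((1+r)^n - 1)/r = $24,003.62


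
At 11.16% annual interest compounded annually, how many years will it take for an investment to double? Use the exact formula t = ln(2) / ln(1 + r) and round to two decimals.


Doubling condition: (1 + r)^t = 2
Take ln of both sides: t × ln(1 + r) = ln(2)
t = ln(2) / ln(1 + r)
t = 0.693147 / 0.105800
t = 6.55

t = ln(2) / ln(1 + r) = 6.55 years


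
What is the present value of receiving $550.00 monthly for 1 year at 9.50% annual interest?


Present value of an ordinary annuity: PV = PMT × (1 − (1 + r)^(−n)) / r
Monthly rate r = 0.095/12 ≈ 0.00791667, n = 12
PV = $550.00 × (1 − (1 + 0.095/12)^(−12)) / (0.095/12)
PV = $550.00 × 11.404653
PV = $6,272.56

PV = PMT × (1-(1+r)^(-n))/r = $6,272.56


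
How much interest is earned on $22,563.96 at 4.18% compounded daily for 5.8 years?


Compound interest earned = final amount − principal.
A = P(1 + r/n)^(nt) = $22,563.96 × (1 + 0.0418/365)^(365 × 5.8) = $28,754.09
Interest = A − P = $28,754.09 − $22,563.96 = $6,190.13

Interest = A - P = $6,190.13


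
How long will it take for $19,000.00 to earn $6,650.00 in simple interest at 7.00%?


Rearrange the simple interest formula for t:
I = P × r × t  ⇒  t = I / (P × r)
t = $6,650.00 / ($19,000.00 × 0.07)
t = 5

t = I/(P×r) = 5 years


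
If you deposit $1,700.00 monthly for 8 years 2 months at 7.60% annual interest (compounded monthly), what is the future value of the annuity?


Future value of an ordinary annuity: FV = PMT × ((1 + r)^n − 1) / r
Monthly rate r = 0.076/12 ≈ 0.00633333, n = 98
FV = $1,700.00 × ((1 + 0.076/12)^98 − 1) / (0.076/12)
FV = $1,700.00 × 135.241675
FV = $229,910.85

FV = PMT × ((1+r)^n - 1)/r = $229,910.85


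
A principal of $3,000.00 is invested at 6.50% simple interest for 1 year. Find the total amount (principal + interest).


Total amount formula: A = P(1 + rt) = P + P·r·t
Interest: I = P × r × t = $3,000.00 × 0.065 × 1 = $195.00
A = P + I = $3,000.00 + $195.00 = $3,195.00

A = P + I = P(1 + rt) = $3,195.00


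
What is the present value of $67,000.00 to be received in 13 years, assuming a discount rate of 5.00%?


Present value formula: PV = FV / (1 + r)^t
PV = $67,000.00 / (1 + 0.05)^13
PV = $67,000.00 / 1.885649
PV = $35,531.53

PV = FV / (1 + r)^t = $35,531.53


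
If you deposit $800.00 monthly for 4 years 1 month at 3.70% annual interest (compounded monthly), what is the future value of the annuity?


Future value of an ordinary annuity: FV = PMT × ((1 + r)^n − 1) / r
Monthly rate r = 0.037/12 ≈ 0.00308333, n = 49
FV = $800.00 × ((1 + 0.037/12)^49 − 1) / (0.037/12)
FV = $800.00 × 52.807543
FV = $42,246.03

FV = PMT × ((1+r)^n - 1)/r = $42,246.03


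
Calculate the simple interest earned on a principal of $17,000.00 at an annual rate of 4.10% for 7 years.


Simple interest formula: I = P × r × t
I = $17,000.00 × 0.041 × 7
I = $4,879.00

I = P × r × t = $4,879.00


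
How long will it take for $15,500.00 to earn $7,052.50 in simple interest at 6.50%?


Rearrange the simple interest formula for t:
I = P × r × t  ⇒  t = I / (P × r)
t = $7,052.50 / ($15,500.00 × 0.065)
t = 7

t = I/(P×r) = 7 years


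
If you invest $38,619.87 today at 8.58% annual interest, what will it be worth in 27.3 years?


Future value formula: FV = PV × (1 + r)^t
FV = $38,619.87 × (1 + 0.0858)^27.3
FV = $38,619.87 × 9.4617302
FV = $365,410.79

FV = PV × (1 + r)^t = $365,410.79


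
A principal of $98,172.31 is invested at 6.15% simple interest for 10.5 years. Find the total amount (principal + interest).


Total amount formula: A = P(1 + rt) = P + P·r·t
Interest: I = P × r × t = $98,172.31 × 0.0615 × 10.5 = $63,394.77
A = P + I = $98,172.31 + $63,394.77 = $161,567.08

A = P + I = P(1 + rt) = $161,567.08


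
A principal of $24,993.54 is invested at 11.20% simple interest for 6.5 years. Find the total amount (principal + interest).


Total amount formula: A = P(1 + rt) = P + P·r·t
Interest: I = P × r × t = $24,993.54 × 0.112 × 6.5 = $18,195.30
A = P + I = $24,993.54 + $18,195.30 = $43,188.84

A = P + I = P(1 + rt) = $43,188.84


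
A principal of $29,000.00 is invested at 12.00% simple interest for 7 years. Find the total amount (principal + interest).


Total amount formula: A = P(1 + rt) = P + P·r·t
Interest: I = P × r × t = $29,000.00 × 0.12 × 7 = $24,360.00
A = P + I = $29,000.00 + $24,360.00 = $53,360.00

A = P + I = P(1 + rt) = $53,360.00


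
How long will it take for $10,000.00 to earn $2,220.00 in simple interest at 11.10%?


Rearrange the simple interest formula for t:
I = P × r × t  ⇒  t = I / (P × r)
t = $2,220.00 / ($10,000.00 × 0.111)
t = 2

t = I/(P×r) = 2 years


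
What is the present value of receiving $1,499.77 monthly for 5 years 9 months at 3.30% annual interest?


Present value of an ordinary annuity: PV = PMT × (1 − (1 + r)^(−n)) / r
Monthly rate r = 0.033/12 = 0.00275, n = 69
PV = $1,499.77 × (1 − (1 + 0.033/12)^(−69)) / (0.033/12)
PV = $1,499.77 × 62.770420
PV = $94,141.19

PV = PMT × (1-(1+r)^(-n))/r = $94,141.19


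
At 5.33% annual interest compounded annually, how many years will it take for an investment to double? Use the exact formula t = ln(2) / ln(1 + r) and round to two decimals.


Doubling condition: (1 + r)^t = 2
Take ln of both sides: t × ln(1 + r) = ln(2)
t = ln(2) / ln(1 + r)
t = 0.693147 / 0.051928
t = 13.35

t = ln(2) / ln(1 + r) = 13.35 years


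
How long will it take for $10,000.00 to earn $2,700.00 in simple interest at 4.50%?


Rearrange the simple interest formula for t:
I = P × r × t  ⇒  t = I / (P × r)
t = $2,700.00 / ($10,000.00 × 0.045)
t = 6

t = I/(P×r) = 6 years


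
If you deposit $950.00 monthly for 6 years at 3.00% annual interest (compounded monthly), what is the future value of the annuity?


Future value of an ordinary annuity: FV = PMT × ((1 + r)^n − 1) / r
Monthly rate r = 0.03/12 = 0.0025, n = 72
FV = $950.00 × ((1 + 0.03/12)^72 − 1) / (0.03/12)
FV = $950.00 × 78.779387
FV = $74,840.42

FV = PMT × ((1+r)^n - 1)/r = $74,840.42


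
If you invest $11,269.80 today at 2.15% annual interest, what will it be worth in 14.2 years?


Future value formula: FV = PV × (1 + r)^t
FV = $11,269.80 × (1 + 0.0215)^14.2
FV = $11,269.80 × 1.352648
FV = $15,244.07

FV = PV × (1 + r)^t = $15,244.07


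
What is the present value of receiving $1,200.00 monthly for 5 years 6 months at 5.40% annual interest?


Present value of an ordinary annuity: PV = PMT × (1 − (1 + r)^(−n)) / r
Monthly rate r = 0.054/12 = 0.0045, n = 66
PV = $1,200.00 × (1 − (1 + 0.054/12)^(−66)) / (0.054/12)
PV = $1,200.00 × 56.991282
PV = $68,389.54

PV = PMT × (1-(1+r)^(-n))/r = $68,389.54


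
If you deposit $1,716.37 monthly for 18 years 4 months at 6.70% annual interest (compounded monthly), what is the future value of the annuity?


Future value of an ordinary annuity: FV = PMT × ((1 + r)^n − 1) / r
Monthly rate r = 0.067/12 ≈ 0.00558333, n = 220
FV = $1,716.37 × ((1 + 0.067/12)^220 − 1) / (0.067/12)
FV = $1,716.37 × 430.546275
FV = $738,976.71

FV = PMT × ((1+r)^n - 1)/r = $738,976.71


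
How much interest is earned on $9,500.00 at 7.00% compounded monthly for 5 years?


Compound interest earned = final amount − principal.
A = P(1 + r/n)^(nt) = $9,500.00 × (1 + 0.07/12)^(12 × 5) = $13,467.44
Interest = A − P = $13,467.44 − $9,500.00 = $3,967.44

Interest = A - P = $3,967.44


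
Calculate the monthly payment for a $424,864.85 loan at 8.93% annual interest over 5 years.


Loan payment formula: PMT = PV × r / (1 − (1 + r)^(−n))
Monthly rate r = 0.0893/12 ≈ 0.00744167, n = 60 months
Denominator: 1 − (1 + 0.0893/12)^(−60) = 0.3590776
PMT = $424,864.85 × (0.0893/12) / 0.3590776
PMT = $8,805.07 per month

PMT = PV × r / (1-(1+r)^(-n)) = $8,805.07/month


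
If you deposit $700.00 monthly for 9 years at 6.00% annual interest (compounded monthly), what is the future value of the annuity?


Future value of an ordinary annuity: FV = PMT × ((1 + r)^n − 1) / r
Monthly rate r = 0.06/12 = 0.005, n = 108
FV = $700.00 × ((1 + 0.06/12)^108 − 1) / (0.06/12)
FV = $700.00 × 142.739900
FV = $99,917.93

FV = PMT × ((1+r)^n - 1)/r = $99,917.93


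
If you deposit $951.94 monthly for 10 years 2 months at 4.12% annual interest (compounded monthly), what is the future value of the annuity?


Future value of an ordinary annuity: FV = PMT × ((1 + r)^n − 1) / r
Monthly rate r = 0.0412/12 ≈ 0.00343333, n = 122
FV = $951.94 × ((1 + 0.0412/12)^122 − 1) / (0.0412/12)
FV = $951.94 × 151.207979
FV = $143,940.92

FV = PMT × ((1+r)^n - 1)/r = $143,940.92


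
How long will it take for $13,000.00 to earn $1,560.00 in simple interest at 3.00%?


Rearrange the simple interest formula for t:
I = P × r × t  ⇒  t = I / (P × r)
t = $1,560.00 / ($13,000.00 × 0.03)
t = 4

t = I/(P×r) = 4 years


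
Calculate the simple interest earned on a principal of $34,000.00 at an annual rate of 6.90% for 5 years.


Simple interest formula: I = P × r × t
I = $34,000.00 × 0.069 × 5
I = $11,730.00

I = P × r × t = $11,730.00


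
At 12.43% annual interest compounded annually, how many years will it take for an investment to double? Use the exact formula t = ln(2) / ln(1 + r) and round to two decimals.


Doubling condition: (1 + r)^t = 2
Take ln of both sides: t × ln(1 + r) = ln(2)
t = ln(2) / ln(1 + r)
t = 0.693147 / 0.117161
t = 5.92

t = ln(2) / ln(1 + r) = 5.92 years


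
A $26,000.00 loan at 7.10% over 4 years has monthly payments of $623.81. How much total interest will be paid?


Total paid over the life of the loan = PMT × n.
Total paid = $623.81 × 48 = $29,942.88
Total interest = total paid − principal = $29,942.88 − $26,000.00 = $3,942.88

Total interest = (PMT × n) - PV = $3,942.88


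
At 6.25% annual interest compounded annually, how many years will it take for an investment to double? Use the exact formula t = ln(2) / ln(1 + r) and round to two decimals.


Doubling condition: (1 + r)^t = 2
Take ln of both sides: t × ln(1 + r) = ln(2)
t = ln(2) / ln(1 + r)
t = 0.693147 / 0.060625
t = 11.43

t = ln(2) / ln(1 + r) = 11.43 years


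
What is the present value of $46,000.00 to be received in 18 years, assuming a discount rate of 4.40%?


Present value formula: PV = FV / (1 + r)^t
PV = $46,000.00 / (1 + 0.044)^18
PV = $46,000.00 / 2.170746
PV = $21,190.87

PV = FV / (1 + r)^t = $21,190.87


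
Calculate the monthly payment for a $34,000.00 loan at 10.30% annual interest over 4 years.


Loan payment formula: PMT = PV × r / (1 − (1 + r)^(−n))
Monthly rate r = 0.103/12 ≈ 0.00858333, n = 48 months
Denominator: 1 − (1 + 0.103/12)^(−48) = 0.3365103
PMT = $34,000.00 × (0.103/12) / 0.3365103
PMT = $867.23 per month

PMT = PV × r / (1-(1+r)^(-n)) = $867.23/month


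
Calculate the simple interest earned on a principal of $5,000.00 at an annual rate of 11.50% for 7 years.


Simple interest formula: I = P × r × t
I = $5,000.00 × 0.115 × 7
I = $4,025.00

I = P × r × t = $4,025.00


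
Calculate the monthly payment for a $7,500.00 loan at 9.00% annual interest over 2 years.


Loan payment formula: PMT = PV × r / (1 − (1 + r)^(−n))
Monthly rate r = 0.09/12 = 0.0075, n = 24 months
Denominator: 1 − (1 + 0.09/12)^(−24) = 0.1641686
PMT = $7,500.00 × (0.09/12) / 0.1641686
PMT = $342.64 per month

PMT = PV × r / (1-(1+r)^(-n)) = $342.64/month


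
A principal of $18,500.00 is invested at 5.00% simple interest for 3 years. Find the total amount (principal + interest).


Total amount formula: A = P(1 + rt) = P + P·r·t
Interest: I = P × r × t = $18,500.00 × 0.05 × 3 = $2,775.00
A = P + I = $18,500.00 + $2,775.00 = $21,275.00

A = P + I = P(1 + rt) = $21,275.00


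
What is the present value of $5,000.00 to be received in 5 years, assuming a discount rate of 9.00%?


Present value formula: PV = FV / (1 + r)^t
PV = $5,000.00 / (1 + 0.09)^5
PV = $5,000.00 / 1.538624
PV = $3,249.66

PV = FV / (1 + r)^t = $3,249.66


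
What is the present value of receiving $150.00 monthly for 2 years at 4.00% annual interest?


Present value of an ordinary annuity: PV = PMT × (1 − (1 + r)^(−n)) / r
Monthly rate r = 0.04/12 ≈ 0.00333333, n = 24
PV = $150.00 × (1 − (1 + 0.04/12)^(−24)) / (0.04/12)
PV = $150.00 × 23.028251
PV = $3,454.24

PV = PMT × (1-(1+r)^(-n))/r = $3,454.24


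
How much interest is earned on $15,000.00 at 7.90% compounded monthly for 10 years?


Compound interest earned = final amount − principal.
A = P(1 + r/n)^(nt) = $15,000.00 × (1 + 0.079/12)^(12 × 10) = $32,965.49
Interest = A − P = $32,965.49 − $15,000.00 = $17,965.49

Interest = A - P = $17,965.49


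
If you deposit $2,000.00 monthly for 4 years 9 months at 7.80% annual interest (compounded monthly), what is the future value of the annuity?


Future value of an ordinary annuity: FV = PMT × ((1 + r)^n − 1) / r
Monthly rate r = 0.078/12 = 0.0065, n = 57
FV = $2,000.00 × ((1 + 0.078/12)^57 − 1) / (0.078/12)
FV = $2,000.00 × 68.726631
FV = $137,453.26

FV = PMT × ((1+r)^n - 1)/r = $137,453.26


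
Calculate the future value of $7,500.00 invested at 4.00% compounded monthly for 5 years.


Compound interest formula: A = P(1 + r/n)^(nt)
A = $7,500.00 × (1 + 0.04/12)^(12 × 5)
Growth factor: (1 + 0.04/12)^60 = 1.2209966
A = $7,500.00 × 1.2209966
A = $9,157.47

A = P(1 + r/n)^(nt) = $9,157.47


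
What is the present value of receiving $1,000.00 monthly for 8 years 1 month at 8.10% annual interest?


Present value of an ordinary annuity: PV = PMT × (1 − (1 + r)^(−n)) / r
Monthly rate r = 0.081/12 = 0.00675, n = 97
PV = $1,000.00 × (1 − (1 + 0.081/12)^(−97)) / (0.081/12)
PV = $1,000.00 × 71.005008
PV = $71,005.01

PV = PMT × (1-(1+r)^(-n))/r = $71,005.01


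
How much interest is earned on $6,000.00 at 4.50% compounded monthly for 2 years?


Compound interest earned = final amount − principal.
A = P(1 + r/n)^(nt) = $6,000.00 × (1 + 0.045/12)^(12 × 2) = $6,563.94
Interest = A − P = $6,563.94 − $6,000.00 = $563.94

Interest = A - P = $563.94


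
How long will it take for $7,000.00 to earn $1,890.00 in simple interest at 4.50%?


Rearrange the simple interest formula for t:
I = P × r × t  ⇒  t = I / (P × r)
t = $1,890.00 / ($7,000.00 × 0.045)
t = 6

t = I/(P×r) = 6 years


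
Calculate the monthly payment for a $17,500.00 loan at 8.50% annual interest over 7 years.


Loan payment formula: PMT = PV × r / (1 − (1 + r)^(−n))
Monthly rate r = 0.085/12 ≈ 0.00708333, n = 84 months
Denominator: 1 − (1 + 0.085/12)^(−84) = 0.447279
PMT = $17,500.00 × (0.085/12) / 0.447279
PMT = $277.14 per month

PMT = PV × r / (1-(1+r)^(-n)) = $277.14/month


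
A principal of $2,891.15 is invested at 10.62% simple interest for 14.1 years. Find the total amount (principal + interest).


Total amount formula: A = P(1 + rt) = P + P·r·t
Interest: I = P × r × t = $2,891.15 × 0.1062 × 14.1 = $4,329.27
A = P + I = $2,891.15 + $4,329.27 = $7,220.42

A = P + I = P(1 + rt) = $7,220.42


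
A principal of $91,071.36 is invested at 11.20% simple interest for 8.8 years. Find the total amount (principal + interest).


Total amount formula: A = P(1 + rt) = P + P·r·t
Interest: I = P × r × t = $91,071.36 × 0.112 × 8.8 = $89,759.93
A = P + I = $91,071.36 + $89,759.93 = $180,831.29

A = P + I = P(1 + rt) = $180,831.29


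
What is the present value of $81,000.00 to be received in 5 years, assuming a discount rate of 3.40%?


Present value formula: PV = FV / (1 + r)^t
PV = $81,000.00 / (1 + 0.034)^5
PV = $81,000.00 / 1.1819598
PV = $68,530.25

PV = FV / (1 + r)^t = $68,530.25


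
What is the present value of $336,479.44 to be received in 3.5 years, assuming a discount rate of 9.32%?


Present value formula: PV = FV / (1 + r)^t
PV = $336,479.44 / (1 + 0.0932)^3.5
PV = $336,479.44 / 1.36599365
PV = $246,325.77

PV = FV / (1 + r)^t = $246,325.77


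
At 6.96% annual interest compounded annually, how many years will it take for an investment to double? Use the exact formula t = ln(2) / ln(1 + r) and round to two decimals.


Doubling condition: (1 + r)^t = 2
Take ln of both sides: t × ln(1 + r) = ln(2)
t = ln(2) / ln(1 + r)
t = 0.693147 / 0.067285
t = 10.30

t = ln(2) / ln(1 + r) = 10.30 years


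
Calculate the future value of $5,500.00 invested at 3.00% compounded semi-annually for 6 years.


Compound interest formula: A = P(1 + r/n)^(nt)
A = $5,500.00 × (1 + 0.03/2)^(2 × 6)
Growth factor: (1 + 0.03/2)^12 = 1.195618
A = $5,500.00 × 1.195618
A = $6,575.90

A = P(1 + r/n)^(nt) = $6,575.90


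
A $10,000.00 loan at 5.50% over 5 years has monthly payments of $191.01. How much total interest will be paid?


Total paid over the life of the loan = PMT × n.
Total paid = $191.01 × 60 = $11,460.60
Total interest = total paid − principal = $11,460.60 − $10,000.00 = $1,460.60

Total interest = (PMT × n) - PV = $1,460.60


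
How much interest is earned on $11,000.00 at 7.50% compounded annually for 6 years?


Compound interest earned = final amount − principal.
A = P(1 + r/n)^(nt) = $11,000.00 × (1 + 0.075/1)^(1 × 6) = $16,976.32
Interest = A − P = $16,976.32 − $11,000.00 = $5,976.32

Interest = A - P = $5,976.32


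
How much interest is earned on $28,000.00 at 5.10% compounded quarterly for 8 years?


Compound interest earned = final amount − principal.
A = P(1 + r/n)^(nt) = $28,000.00 × (1 + 0.051/4)^(4 × 8) = $41,998.14
Interest = A − P = $41,998.14 − $28,000.00 = $13,998.14

Interest = A - P = $13,998.14


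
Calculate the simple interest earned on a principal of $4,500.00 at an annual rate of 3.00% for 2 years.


Simple interest formula: I = P × r × t
I = $4,500.00 × 0.03 × 2
I = $270.00

I = P × r × t = $270.00


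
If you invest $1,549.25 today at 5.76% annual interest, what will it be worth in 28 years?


Future value formula: FV = PV × (1 + r)^t
FV = $1,549.25 × (1 + 0.0576)^28
FV = $1,549.25 × 4.797339
FV = $7,432.28

FV = PV × (1 + r)^t = $7,432.28


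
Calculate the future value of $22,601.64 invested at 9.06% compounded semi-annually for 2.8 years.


Compound interest formula: A = P(1 + r/n)^(nt)
A = $22,601.64 × (1 + 0.0906/2)^(2 × 2.8)
Growth factor: (1 + 0.0906/2)^5.6 = 1.2815906
A = $22,601.64 × 1.2815906
A = $28,966.05

A = P(1 + r/n)^(nt) = $28,966.05


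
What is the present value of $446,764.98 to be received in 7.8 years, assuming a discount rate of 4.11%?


Present value formula: PV = FV / (1 + r)^t
PV = $446,764.98 / (1 + 0.0411)^7.8
PV = $446,764.98 / 1.36911864
PV = $326,315.75

PV = FV / (1 + r)^t = $326,315.75


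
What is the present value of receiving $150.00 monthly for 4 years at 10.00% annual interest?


Present value of an ordinary annuity: PV = PMT × (1 − (1 + r)^(−n)) / r
Monthly rate r = 0.1/12 ≈ 0.00833333, n = 48
PV = $150.00 × (1 − (1 + 0.1/12)^(−48)) / (0.1/12)
PV = $150.00 × 39.428160
PV = $5,914.22

PV = PMT × (1-(1+r)^(-n))/r = $5,914.22


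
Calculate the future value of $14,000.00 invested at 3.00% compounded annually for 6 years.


Compound interest formula: A = P(1 + r/n)^(nt)
A = $14,000.00 × (1 + 0.03/1)^(1 × 6)
Growth factor: (1 + 0.03/1)^6 = 1.194052
A = $14,000.00 × 1.194052
A = $16,716.73

A = P(1 + r/n)^(nt) = $16,716.73


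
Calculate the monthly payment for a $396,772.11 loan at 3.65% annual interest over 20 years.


Loan payment formula: PMT = PV × r / (1 − (1 + r)^(−n))
Monthly rate r = 0.0365/12 ≈ 0.00304167, n = 240 months
Denominator: 1 − (1 + 0.0365/12)^(−240) = 0.517557
PMT = $396,772.11 × (0.0365/12) / 0.517557
PMT = $2,331.82 per month

PMT = PV × r / (1-(1+r)^(-n)) = $2,331.82/month


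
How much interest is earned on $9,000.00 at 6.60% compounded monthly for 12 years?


Compound interest earned = final amount − principal.
A = P(1 + r/n)^(nt) = $9,000.00 × (1 + 0.066/12)^(12 × 12) = $19,827.20
Interest = A − P = $19,827.20 − $9,000.00 = $10,827.20

Interest = A - P = $10,827.20


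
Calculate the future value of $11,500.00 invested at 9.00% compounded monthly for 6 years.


Compound interest formula: A = P(1 + r/n)^(nt)
A = $11,500.00 × (1 + 0.09/12)^(12 × 6)
Growth factor: (1 + 0.09/12)^72 = 1.712553
A = $11,500.00 × 1.712553
A = $19,694.36

A = P(1 + r/n)^(nt) = $19,694.36


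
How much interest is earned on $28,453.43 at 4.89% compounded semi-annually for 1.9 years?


Compound interest earned = final amount − principal.
A = P(1 + r/n)^(nt) = $28,453.43 × (1 + 0.0489/2)^(2 × 1.9) = $31,188.86
Interest = A − P = $31,188.86 − $28,453.43 = $2,735.43

Interest = A - P = $2,735.43


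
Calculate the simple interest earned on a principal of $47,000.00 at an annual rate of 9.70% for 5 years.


Simple interest formula: I = P × r × t
I = $47,000.00 × 0.097 × 5
I = $22,795.00

I = P × r × t = $22,795.00


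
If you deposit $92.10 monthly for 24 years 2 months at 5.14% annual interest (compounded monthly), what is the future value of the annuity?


Future value of an ordinary annuity: FV = PMT × ((1 + r)^n − 1) / r
Monthly rate r = 0.0514/12 ≈ 0.00428333, n = 290
FV = $92.10 × ((1 + 0.0514/12)^290 − 1) / (0.0514/12)
FV = $92.10 × 572.902928
FV = $52,764.36

FV = PMT × ((1+r)^n - 1)/r = $52,764.36


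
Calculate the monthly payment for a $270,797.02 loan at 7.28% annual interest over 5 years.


Loan payment formula: PMT = PV × r / (1 − (1 + r)^(−n))
Monthly rate r = 0.0728/12 ≈ 0.00606667, n = 60 months
Denominator: 1 − (1 + 0.0728/12)^(−60) = 0.3043442
PMT = $270,797.02 × (0.0728/12) / 0.3043442
PMT = $5,397.95 per month

PMT = PV × r / (1-(1+r)^(-n)) = $5,397.95/month


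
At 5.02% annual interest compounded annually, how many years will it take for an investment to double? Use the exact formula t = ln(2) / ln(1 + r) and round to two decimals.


Doubling condition: (1 + r)^t = 2
Take ln of both sides: t × ln(1 + r) = ln(2)
t = ln(2) / ln(1 + r)
t = 0.693147 / 0.048981
t = 14.15

t = ln(2) / ln(1 + r) = 14.15 years


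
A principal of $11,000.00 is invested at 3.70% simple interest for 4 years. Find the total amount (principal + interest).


Total amount formula: A = P(1 + rt) = P + P·r·t
Interest: I = P × r × t = $11,000.00 × 0.037 × 4 = $1,628.00
A = P + I = $11,000.00 + $1,628.00 = $12,628.00

A = P + I = P(1 + rt) = $12,628.00


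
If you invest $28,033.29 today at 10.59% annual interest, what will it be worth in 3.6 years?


Future value formula: FV = PV × (1 + r)^t
FV = $28,033.29 × (1 + 0.1059)^3.6
FV = $28,033.29 × 1.4367364
FV = $40,276.45

FV = PV × (1 + r)^t = $40,276.45


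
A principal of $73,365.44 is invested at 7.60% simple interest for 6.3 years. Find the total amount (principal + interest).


Total amount formula: A = P(1 + rt) = P + P·r·t
Interest: I = P × r × t = $73,365.44 × 0.076 × 6.3 = $35,127.37
A = P + I = $73,365.44 + $35,127.37 = $108,492.81

A = P + I = P(1 + rt) = $108,492.81


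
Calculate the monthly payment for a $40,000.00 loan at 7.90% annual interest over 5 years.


Loan payment formula: PMT = PV × r / (1 − (1 + r)^(−n))
Monthly rate r = 0.079/12 ≈ 0.00658333, n = 60 months
Denominator: 1 − (1 + 0.079/12)^(−60) = 0.325447
PMT = $40,000.00 × (0.079/12) / 0.325447
PMT = $809.14 per month

PMT = PV × r / (1-(1+r)^(-n)) = $809.14/month


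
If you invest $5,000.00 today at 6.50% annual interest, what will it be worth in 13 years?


Future value formula: FV = PV × (1 + r)^t
FV = $5,000.00 × (1 + 0.065)^13
FV = $5,000.00 × 2.2674875
FV = $11,337.44

FV = PV × (1 + r)^t = $11,337.44


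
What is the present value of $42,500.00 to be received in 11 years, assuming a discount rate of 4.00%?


Present value formula: PV = FV / (1 + r)^t
PV = $42,500.00 / (1 + 0.04)^11
PV = $42,500.00 / 1.539454
PV = $27,607.19

PV = FV / (1 + r)^t = $27,607.19


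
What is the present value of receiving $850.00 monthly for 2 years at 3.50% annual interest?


Present value of an ordinary annuity: PV = PMT × (1 − (1 + r)^(−n)) / r
Monthly rate r = 0.035/12 ≈ 0.00291667, n = 24
PV = $850.00 × (1 − (1 + 0.035/12)^(−24)) / (0.035/12)
PV = $850.00 × 23.146690
PV = $19,674.69

PV = PMT × (1-(1+r)^(-n))/r = $19,674.69


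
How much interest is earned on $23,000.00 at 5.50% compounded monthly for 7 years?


Compound interest earned = final amount − principal.
A = P(1 + r/n)^(nt) = $23,000.00 × (1 + 0.055/12)^(12 × 7) = $33,771.41
Interest = A − P = $33,771.41 − $23,000.00 = $10,771.41

Interest = A - P = $10,771.41


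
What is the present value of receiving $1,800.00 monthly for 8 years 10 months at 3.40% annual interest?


Present value of an ordinary annuity: PV = PMT × (1 − (1 + r)^(−n)) / r
Monthly rate r = 0.034/12 ≈ 0.00283333, n = 106
PV = $1,800.00 × (1 − (1 + 0.034/12)^(−106)) / (0.034/12)
PV = $1,800.00 × 91.452040
PV = $164,613.67

PV = PMT × (1-(1+r)^(-n))/r = $164,613.67


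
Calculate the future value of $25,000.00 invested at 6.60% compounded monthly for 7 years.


Compound interest formula: A = P(1 + r/n)^(nt)
A = $25,000.00 × (1 + 0.066/12)^(12 × 7)
Growth factor: (1 + 0.066/12)^84 = 1.5852373
A = $25,000.00 × 1.5852373
A = $39,630.93

A = P(1 + r/n)^(nt) = $39,630.93


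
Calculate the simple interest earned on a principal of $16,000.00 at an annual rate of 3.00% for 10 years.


Simple interest formula: I = P × r × t
I = $16,000.00 × 0.03 × 10
I = $4,800.00

I = P × r × t = $4,800.00


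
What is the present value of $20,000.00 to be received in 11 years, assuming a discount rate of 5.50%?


Present value formula: PV = FV / (1 + r)^t
PV = $20,000.00 / (1 + 0.055)^11
PV = $20,000.00 / 1.802092
PV = $11,098.21

PV = FV / (1 + r)^t = $11,098.21


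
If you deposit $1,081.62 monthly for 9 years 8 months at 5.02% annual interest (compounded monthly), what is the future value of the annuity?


Future value of an ordinary annuity: FV = PMT × ((1 + r)^n − 1) / r
Monthly rate r = 0.0502/12 ≈ 0.00418333, n = 116
FV = $1,081.62 × ((1 + 0.0502/12)^116 − 1) / (0.0502/12)
FV = $1,081.62 × 148.915839
FV = $161,070.35

FV = PMT × ((1+r)^n - 1)/r = $161,070.35


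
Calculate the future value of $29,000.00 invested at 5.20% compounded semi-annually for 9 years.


Compound interest formula: A = P(1 + r/n)^(nt)
A = $29,000.00 × (1 + 0.052/2)^(2 × 9)
Growth factor: (1 + 0.052/2)^18 = 1.5872762
A = $29,000.00 × 1.5872762
A = $46,031.01

A = P(1 + r/n)^(nt) = $46,031.01


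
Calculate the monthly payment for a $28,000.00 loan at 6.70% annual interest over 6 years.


Loan payment formula: PMT = PV × r / (1 − (1 + r)^(−n))
Monthly rate r = 0.067/12 ≈ 0.00558333, n = 72 months
Denominator: 1 − (1 + 0.067/12)^(−72) = 0.330271
PMT = $28,000.00 × (0.067/12) / 0.330271
PMT = $473.35 per month

PMT = PV × r / (1-(1+r)^(-n)) = $473.35/month


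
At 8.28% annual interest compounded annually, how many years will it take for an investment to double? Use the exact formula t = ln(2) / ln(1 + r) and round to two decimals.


Doubling condition: (1 + r)^t = 2
Take ln of both sides: t × ln(1 + r) = ln(2)
t = ln(2) / ln(1 + r)
t = 0.693147 / 0.079550
t = 8.71

t = ln(2) / ln(1 + r) = 8.71 years


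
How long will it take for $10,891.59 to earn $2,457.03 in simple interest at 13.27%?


Rearrange the simple interest formula for t:
I = P × r × t  ⇒  t = I / (P × r)
t = $2,457.03 / ($10,891.59 × 0.1327)
t = 1.7

t = I/(P×r) = 1.7 years


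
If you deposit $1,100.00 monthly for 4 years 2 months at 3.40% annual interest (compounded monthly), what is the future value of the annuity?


Future value of an ordinary annuity: FV = PMT × ((1 + r)^n − 1) / r
Monthly rate r = 0.034/12 ≈ 0.00283333, n = 50
FV = $1,100.00 × ((1 + 0.034/12)^50 − 1) / (0.034/12)
FV = $1,100.00 × 53.633556
FV = $58,996.91

FV = PMT × ((1+r)^n - 1)/r = $58,996.91


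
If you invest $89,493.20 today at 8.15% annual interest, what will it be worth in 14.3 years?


Future value formula: FV = PV × (1 + r)^t
FV = $89,493.20 × (1 + 0.0815)^14.3
FV = $89,493.20 × 3.0660504
FV = $274,390.66

FV = PV × (1 + r)^t = $274,390.66


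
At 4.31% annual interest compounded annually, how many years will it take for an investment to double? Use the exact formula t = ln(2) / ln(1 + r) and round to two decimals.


Doubling condition: (1 + r)^t = 2
Take ln of both sides: t × ln(1 + r) = ln(2)
t = ln(2) / ln(1 + r)
t = 0.693147 / 0.042197
t = 16.43

t = ln(2) / ln(1 + r) = 16.43 years


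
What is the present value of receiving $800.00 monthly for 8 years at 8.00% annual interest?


Present value of an ordinary annuity: PV = PMT × (1 − (1 + r)^(−n)) / r
Monthly rate r = 0.08/12 ≈ 0.00666667, n = 96
PV = $800.00 × (1 − (1 + 0.08/12)^(−96)) / (0.08/12)
PV = $800.00 × 70.737970
PV = $56,590.38

PV = PMT × (1-(1+r)^(-n))/r = $56,590.38


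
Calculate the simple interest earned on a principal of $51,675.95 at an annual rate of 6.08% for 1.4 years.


Simple interest formula: I = P × r × t
I = $51,675.95 × 0.0608 × 1.4
I = $4,398.66

I = P × r × t = $4,398.66


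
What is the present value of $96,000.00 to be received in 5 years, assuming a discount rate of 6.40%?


Present value formula: PV = FV / (1 + r)^t
PV = $96,000.00 / (1 + 0.064)^5
PV = $96,000.00 / 1.3636664
PV = $70,398.45

PV = FV / (1 + r)^t = $70,398.45


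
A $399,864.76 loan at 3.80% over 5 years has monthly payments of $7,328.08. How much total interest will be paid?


Total paid over the life of the loan = PMT × n.
Total paid = $7,328.08 × 60 = $439,684.80
Total interest = total paid − principal = $439,684.80 − $399,864.76 = $39,820.04

Total interest = (PMT × n) - PV = $39,820.04


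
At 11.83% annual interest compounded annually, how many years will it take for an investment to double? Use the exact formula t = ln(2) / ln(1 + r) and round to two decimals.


Doubling condition: (1 + r)^t = 2
Take ln of both sides: t × ln(1 + r) = ln(2)
t = ln(2) / ln(1 + r)
t = 0.693147 / 0.111810
t = 6.20

t = ln(2) / ln(1 + r) = 6.20 years


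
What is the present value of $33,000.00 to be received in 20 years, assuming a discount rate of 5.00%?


Present value formula: PV = FV / (1 + r)^t
PV = $33,000.00 / (1 + 0.05)^20
PV = $33,000.00 / 2.653298
PV = $12,437.35

PV = FV / (1 + r)^t = $12,437.35


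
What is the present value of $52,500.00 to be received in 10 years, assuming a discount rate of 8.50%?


Present value formula: PV = FV / (1 + r)^t
PV = $52,500.00 / (1 + 0.085)^10
PV = $52,500.00 / 2.2609834
PV = $23,219.98

PV = FV / (1 + r)^t = $23,219.98


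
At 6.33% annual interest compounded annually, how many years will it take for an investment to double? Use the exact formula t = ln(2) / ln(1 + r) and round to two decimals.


Doubling condition: (1 + r)^t = 2
Take ln of both sides: t × ln(1 + r) = ln(2)
t = ln(2) / ln(1 + r)
t = 0.693147 / 0.061377
t = 11.29

t = ln(2) / ln(1 + r) = 11.29 years


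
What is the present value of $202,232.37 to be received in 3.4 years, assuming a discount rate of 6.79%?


Present value formula: PV = FV / (1 + r)^t
PV = $202,232.37 / (1 + 0.0679)^3.4
PV = $202,232.37 / 1.2502705
PV = $161,750.89

PV = FV / (1 + r)^t = $161,750.89


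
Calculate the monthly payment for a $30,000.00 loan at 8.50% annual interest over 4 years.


Loan payment formula: PMT = PV × r / (1 − (1 + r)^(−n))
Monthly rate r = 0.085/12 ≈ 0.00708333, n = 48 months
Denominator: 1 − (1 + 0.085/12)^(−48) = 0.287376
PMT = $30,000.00 × (0.085/12) / 0.287376
PMT = $739.45 per month

PMT = PV × r / (1-(1+r)^(-n)) = $739.45/month


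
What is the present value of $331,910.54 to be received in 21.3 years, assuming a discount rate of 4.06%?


Present value formula: PV = FV / (1 + r)^t
PV = $331,910.54 / (1 + 0.0406)^21.3
PV = $331,910.54 / 2.3342394
PV = $142,192.16

PV = FV / (1 + r)^t = $142,192.16


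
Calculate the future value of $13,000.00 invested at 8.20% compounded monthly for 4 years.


Compound interest formula: A = P(1 + r/n)^(nt)
A = $13,000.00 × (1 + 0.082/12)^(12 × 4)
Growth factor: (1 + 0.082/12)^48 = 1.3866412
A = $13,000.00 × 1.3866412
A = $18,026.34

A = P(1 + r/n)^(nt) = $18,026.34


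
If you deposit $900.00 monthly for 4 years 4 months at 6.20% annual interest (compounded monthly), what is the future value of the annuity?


Future value of an ordinary annuity: FV = PMT × ((1 + r)^n − 1) / r
Monthly rate r = 0.062/12 ≈ 0.00516667, n = 52
FV = $900.00 × ((1 + 0.062/12)^52 − 1) / (0.062/12)
FV = $900.00 × 59.480216
FV = $53,532.19

FV = PMT × ((1+r)^n - 1)/r = $53,532.19


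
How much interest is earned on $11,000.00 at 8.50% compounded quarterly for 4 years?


Compound interest earned = final amount − principal.
A = P(1 + r/n)^(nt) = $11,000.00 × (1 + 0.085/4)^(4 × 4) = $15,399.47
Interest = A − P = $15,399.47 − $11,000.00 = $4,399.47

Interest = A - P = $4,399.47


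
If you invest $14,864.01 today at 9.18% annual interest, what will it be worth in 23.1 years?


Future value formula: FV = PV × (1 + r)^t
FV = $14,864.01 × (1 + 0.0918)^23.1
FV = $14,864.01 × 7.605108
FV = $113,042.40

FV = PV × (1 + r)^t = $113,042.40


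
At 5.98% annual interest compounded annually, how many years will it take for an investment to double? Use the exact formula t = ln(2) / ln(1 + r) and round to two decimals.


Doubling condition: (1 + r)^t = 2
Take ln of both sides: t × ln(1 + r) = ln(2)
t = ln(2) / ln(1 + r)
t = 0.693147 / 0.058080
t = 11.93

t = ln(2) / ln(1 + r) = 11.93 years


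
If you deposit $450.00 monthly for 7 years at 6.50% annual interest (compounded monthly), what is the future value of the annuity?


Future value of an ordinary annuity: FV = PMT × ((1 + r)^n − 1) / r
Monthly rate r = 0.065/12 ≈ 0.00541667, n = 84
FV = $450.00 × ((1 + 0.065/12)^84 − 1) / (0.065/12)
FV = $450.00 × 106.013400
FV = $47,706.03

FV = PMT × ((1+r)^n - 1)/r = $47,706.03


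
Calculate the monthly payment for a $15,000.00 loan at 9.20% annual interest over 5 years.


Loan payment formula: PMT = PV × r / (1 − (1 + r)^(−n))
Monthly rate r = 0.092/12 ≈ 0.00766667, n = 60 months
Denominator: 1 − (1 + 0.092/12)^(−60) = 0.367608
PMT = $15,000.00 × (0.092/12) / 0.367608
PMT = $312.83 per month

PMT = PV × r / (1-(1+r)^(-n)) = $312.83/month


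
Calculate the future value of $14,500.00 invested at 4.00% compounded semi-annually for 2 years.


Compound interest formula: A = P(1 + r/n)^(nt)
A = $14,500.00 × (1 + 0.04/2)^(2 × 2)
Growth factor: (1 + 0.04/2)^4 = 1.0824322
A = $14,500.00 × 1.0824322
A = $15,695.27

A = P(1 + r/n)^(nt) = $15,695.27


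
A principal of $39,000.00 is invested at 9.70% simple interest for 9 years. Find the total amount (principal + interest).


Total amount formula: A = P(1 + rt) = P + P·r·t
Interest: I = P × r × t = $39,000.00 × 0.097 × 9 = $34,047.00
A = P + I = $39,000.00 + $34,047.00 = $73,047.00

A = P + I = P(1 + rt) = $73,047.00


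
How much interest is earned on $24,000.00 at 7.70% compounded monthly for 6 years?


Compound interest earned = final amount − principal.
A = P(1 + r/n)^(nt) = $24,000.00 × (1 + 0.077/12)^(12 × 6) = $38,037.70
Interest = A − P = $38,037.70 − $24,000.00 = $14,037.70

Interest = A - P = $14,037.70


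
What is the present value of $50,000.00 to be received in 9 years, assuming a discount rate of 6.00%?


Present value formula: PV = FV / (1 + r)^t
PV = $50,000.00 / (1 + 0.06)^9
PV = $50,000.00 / 1.689479
PV = $29,594.92

PV = FV / (1 + r)^t = $29,594.92


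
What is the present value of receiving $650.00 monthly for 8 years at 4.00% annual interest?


Present value of an ordinary annuity: PV = PMT × (1 − (1 + r)^(−n)) / r
Monthly rate r = 0.04/12 ≈ 0.00333333, n = 96
PV = $650.00 × (1 − (1 + 0.04/12)^(−96)) / (0.04/12)
PV = $650.00 × 82.039332
PV = $53,325.57

PV = PMT × (1-(1+r)^(-n))/r = $53,325.57


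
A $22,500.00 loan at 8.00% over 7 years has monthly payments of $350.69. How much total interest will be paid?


Total paid over the life of the loan = PMT × n.
Total paid = $350.69 × 84 = $29,457.96
Total interest = total paid − principal = $29,457.96 − $22,500.00 = $6,957.96

Total interest = (PMT × n) - PV = $6,957.96


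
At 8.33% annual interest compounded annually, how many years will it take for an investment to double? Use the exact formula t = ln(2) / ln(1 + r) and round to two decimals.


Doubling condition: (1 + r)^t = 2
Take ln of both sides: t × ln(1 + r) = ln(2)
t = ln(2) / ln(1 + r)
t = 0.693147 / 0.080012
t = 8.66

t = ln(2) / ln(1 + r) = 8.66 years


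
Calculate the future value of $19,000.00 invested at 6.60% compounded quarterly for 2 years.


Compound interest formula: A = P(1 + r/n)^(nt)
A = $19,000.00 × (1 + 0.066/4)^(4 × 2)
Growth factor: (1 + 0.066/4)^8 = 1.139880
A = $19,000.00 × 1.139880
A = $21,657.72

A = P(1 + r/n)^(nt) = $21,657.72


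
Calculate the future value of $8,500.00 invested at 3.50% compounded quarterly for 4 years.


Compound interest formula: A = P(1 + r/n)^(nt)
A = $8,500.00 × (1 + 0.035/4)^(4 × 4)
Growth factor: (1 + 0.035/4)^16 = 1.149574
A = $8,500.00 × 1.149574
A = $9,771.38

A = P(1 + r/n)^(nt) = $9,771.38


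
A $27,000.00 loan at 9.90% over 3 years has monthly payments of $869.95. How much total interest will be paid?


Total paid over the life of the loan = PMT × n.
Total paid = $869.95 × 36 = $31,318.20
Total interest = total paid − principal = $31,318.20 − $27,000.00 = $4,318.20

Total interest = (PMT × n) - PV = $4,318.20


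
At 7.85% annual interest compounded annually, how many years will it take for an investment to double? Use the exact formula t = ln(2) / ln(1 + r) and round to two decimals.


Doubling condition: (1 + r)^t = 2
Take ln of both sides: t × ln(1 + r) = ln(2)
t = ln(2) / ln(1 + r)
t = 0.693147 / 0.075571
t = 9.17

t = ln(2) / ln(1 + r) = 9.17 years


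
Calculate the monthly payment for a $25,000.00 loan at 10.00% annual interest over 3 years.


Loan payment formula: PMT = PV × r / (1 − (1 + r)^(−n))
Monthly rate r = 0.1/12 ≈ 0.00833333, n = 36 months
Denominator: 1 − (1 + 0.1/12)^(−36) = 0.258260
PMT = $25,000.00 × (0.1/12) / 0.258260
PMT = $806.68 per month

PMT = PV × r / (1-(1+r)^(-n)) = $806.68/month


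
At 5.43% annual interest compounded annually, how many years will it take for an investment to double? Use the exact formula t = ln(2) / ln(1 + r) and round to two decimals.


Doubling condition: (1 + r)^t = 2
Take ln of both sides: t × ln(1 + r) = ln(2)
t = ln(2) / ln(1 + r)
t = 0.693147 / 0.052877
t = 13.11

t = ln(2) / ln(1 + r) = 13.11 years


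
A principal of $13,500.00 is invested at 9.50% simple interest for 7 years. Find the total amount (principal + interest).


Total amount formula: A = P(1 + rt) = P + P·r·t
Interest: I = P × r × t = $13,500.00 × 0.095 × 7 = $8,977.50
A = P + I = $13,500.00 + $8,977.50 = $22,477.50

A = P + I = P(1 + rt) = $22,477.50


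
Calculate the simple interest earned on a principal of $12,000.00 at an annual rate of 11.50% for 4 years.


Simple interest formula: I = P × r × t
I = $12,000.00 × 0.115 × 4
I = $5,520.00

I = P × r × t = $5,520.00


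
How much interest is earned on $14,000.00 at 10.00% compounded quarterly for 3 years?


Compound interest earned = final amount − principal.
A = P(1 + r/n)^(nt) = $14,000.00 × (1 + 0.1/4)^(4 × 3) = $18,828.44
Interest = A − P = $18,828.44 − $14,000.00 = $4,828.44

Interest = A - P = $4,828.44
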